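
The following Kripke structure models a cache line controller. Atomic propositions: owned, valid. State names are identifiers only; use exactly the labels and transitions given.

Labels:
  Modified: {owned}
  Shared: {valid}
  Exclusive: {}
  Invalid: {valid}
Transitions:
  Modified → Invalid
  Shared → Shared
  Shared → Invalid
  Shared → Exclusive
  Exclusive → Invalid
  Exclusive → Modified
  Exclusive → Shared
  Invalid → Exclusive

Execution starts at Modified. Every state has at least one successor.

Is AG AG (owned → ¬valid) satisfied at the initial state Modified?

Satisfied

States satisfying AG (owned → ¬valid): {Modified, Shared, Exclusive, Invalid}.
States satisfying AG AG (owned → ¬valid): {Modified, Shared, Exclusive, Invalid}.
Every state reachable from Modified satisfies AG (owned → ¬valid).
Modified ∈ Sat(AG AG (owned → ¬valid)).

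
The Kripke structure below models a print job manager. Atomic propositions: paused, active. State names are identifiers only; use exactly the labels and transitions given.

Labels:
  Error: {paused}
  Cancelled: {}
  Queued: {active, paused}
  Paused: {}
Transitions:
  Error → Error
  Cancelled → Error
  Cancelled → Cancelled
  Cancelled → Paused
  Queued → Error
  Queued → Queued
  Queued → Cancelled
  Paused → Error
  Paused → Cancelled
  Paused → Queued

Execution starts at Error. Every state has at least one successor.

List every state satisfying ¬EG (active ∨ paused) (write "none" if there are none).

{Cancelled, Paused}

States satisfying active ∨ paused: {Error, Queued}.
States satisfying EG (active ∨ paused): {Error, Queued}.
States satisfying ¬EG (active ∨ paused): {Cancelled, Paused}.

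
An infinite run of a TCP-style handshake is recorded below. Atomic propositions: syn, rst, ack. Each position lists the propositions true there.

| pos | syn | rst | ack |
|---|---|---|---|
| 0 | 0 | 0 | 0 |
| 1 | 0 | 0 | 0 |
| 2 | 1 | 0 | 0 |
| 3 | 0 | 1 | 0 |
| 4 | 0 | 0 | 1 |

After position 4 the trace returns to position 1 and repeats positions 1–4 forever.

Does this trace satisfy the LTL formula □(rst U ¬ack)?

No

rst U ¬ack must hold at every position from 0 onward. It fails at position 4, so □(rst U ¬ack) is false.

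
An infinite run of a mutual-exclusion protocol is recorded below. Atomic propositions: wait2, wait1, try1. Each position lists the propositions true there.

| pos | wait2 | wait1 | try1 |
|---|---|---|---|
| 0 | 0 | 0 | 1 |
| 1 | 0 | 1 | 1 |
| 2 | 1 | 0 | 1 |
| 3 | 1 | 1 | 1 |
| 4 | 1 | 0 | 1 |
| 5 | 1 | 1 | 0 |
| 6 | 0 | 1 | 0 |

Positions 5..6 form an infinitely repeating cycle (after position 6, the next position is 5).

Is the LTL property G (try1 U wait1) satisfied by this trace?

try1 U wait1 holds at every position 0..6, and those are all positions ever visited, so G (try1 U wait1) holds.

Holds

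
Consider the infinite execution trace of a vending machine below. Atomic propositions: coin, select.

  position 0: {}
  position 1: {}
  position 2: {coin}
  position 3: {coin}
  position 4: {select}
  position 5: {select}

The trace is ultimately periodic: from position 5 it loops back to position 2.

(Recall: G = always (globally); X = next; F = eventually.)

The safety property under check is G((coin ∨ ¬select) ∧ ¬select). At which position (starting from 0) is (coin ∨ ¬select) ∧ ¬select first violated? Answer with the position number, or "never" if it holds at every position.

4

Check (coin ∨ ¬select) ∧ ¬select at each position in order: 0 ✓, 1 ✓, 2 ✓, 3 ✓.
At position 4 the labels are {select}, so (coin ∨ ¬select) ∧ ¬select is false there. This is the first violation.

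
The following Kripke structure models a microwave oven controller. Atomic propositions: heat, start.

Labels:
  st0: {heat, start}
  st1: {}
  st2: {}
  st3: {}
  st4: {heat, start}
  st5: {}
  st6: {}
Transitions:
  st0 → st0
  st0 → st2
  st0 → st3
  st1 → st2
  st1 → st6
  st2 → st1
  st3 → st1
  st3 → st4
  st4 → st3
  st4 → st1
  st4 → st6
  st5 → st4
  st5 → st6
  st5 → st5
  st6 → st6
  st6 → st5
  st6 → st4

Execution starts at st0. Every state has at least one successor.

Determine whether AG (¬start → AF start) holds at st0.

States satisfying ¬start → AF start: {st0, st4}.
States satisfying AG (¬start → AF start): ∅.
st1 is reachable from st0 and violates ¬start → AF start, so AG fails at st0.
st0 ∉ Sat(AG (¬start → AF start)).

No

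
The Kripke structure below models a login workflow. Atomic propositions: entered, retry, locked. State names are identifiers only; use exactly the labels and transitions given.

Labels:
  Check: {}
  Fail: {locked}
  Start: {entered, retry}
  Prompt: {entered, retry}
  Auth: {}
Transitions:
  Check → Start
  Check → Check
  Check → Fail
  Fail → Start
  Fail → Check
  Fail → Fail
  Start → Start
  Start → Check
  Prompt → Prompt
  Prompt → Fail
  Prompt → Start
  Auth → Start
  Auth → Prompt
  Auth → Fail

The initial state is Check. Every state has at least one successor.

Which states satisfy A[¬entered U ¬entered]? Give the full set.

{Check, Fail, Auth}

States satisfying ¬entered: {Check, Fail, Auth}.
States satisfying A[¬entered U ¬entered]: {Check, Fail, Auth}.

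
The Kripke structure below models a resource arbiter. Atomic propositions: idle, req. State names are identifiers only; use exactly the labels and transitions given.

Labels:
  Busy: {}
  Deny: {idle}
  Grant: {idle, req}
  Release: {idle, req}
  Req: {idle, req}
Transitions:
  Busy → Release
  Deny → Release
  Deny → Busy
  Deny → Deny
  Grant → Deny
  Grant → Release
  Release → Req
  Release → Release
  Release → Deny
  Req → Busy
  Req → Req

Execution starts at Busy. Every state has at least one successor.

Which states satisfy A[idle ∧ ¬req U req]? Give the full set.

{Grant, Release, Req}

States satisfying idle ∧ ¬req: {Deny}.
States satisfying req: {Grant, Release, Req}.
States satisfying A[idle ∧ ¬req U req]: {Grant, Release, Req}.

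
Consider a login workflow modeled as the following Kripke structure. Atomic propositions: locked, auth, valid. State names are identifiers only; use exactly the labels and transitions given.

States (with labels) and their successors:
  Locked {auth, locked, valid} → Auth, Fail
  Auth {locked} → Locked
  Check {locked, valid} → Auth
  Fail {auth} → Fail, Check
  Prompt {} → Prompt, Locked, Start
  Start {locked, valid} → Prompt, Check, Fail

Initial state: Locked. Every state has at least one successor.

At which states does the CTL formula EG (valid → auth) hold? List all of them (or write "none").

{Locked, Auth, Fail, Prompt}

States satisfying valid → auth: {Locked, Auth, Fail, Prompt}.
States satisfying EG (valid → auth): {Locked, Auth, Fail, Prompt}.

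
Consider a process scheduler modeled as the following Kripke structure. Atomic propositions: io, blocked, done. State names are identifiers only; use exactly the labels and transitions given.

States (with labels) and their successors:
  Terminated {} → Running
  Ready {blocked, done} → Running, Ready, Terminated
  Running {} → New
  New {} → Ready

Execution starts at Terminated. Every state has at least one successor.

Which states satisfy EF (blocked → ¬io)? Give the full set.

{Terminated, Ready, Running, New}

States satisfying blocked → ¬io: {Terminated, Ready, Running, New}.
States satisfying EF (blocked → ¬io): {Terminated, Ready, Running, New}.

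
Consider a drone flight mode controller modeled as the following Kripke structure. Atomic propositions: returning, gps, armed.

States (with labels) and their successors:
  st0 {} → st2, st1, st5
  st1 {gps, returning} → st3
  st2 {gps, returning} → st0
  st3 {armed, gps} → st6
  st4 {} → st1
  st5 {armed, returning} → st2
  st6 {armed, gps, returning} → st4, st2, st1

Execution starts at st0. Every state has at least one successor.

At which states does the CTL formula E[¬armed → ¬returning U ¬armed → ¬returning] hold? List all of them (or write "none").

States satisfying ¬armed → ¬returning: {st0, st3, st4, st5, st6}.
States satisfying E[¬armed → ¬returning U ¬armed → ¬returning]: {st0, st3, st4, st5, st6}.

{st0, st3, st4, st5, st6}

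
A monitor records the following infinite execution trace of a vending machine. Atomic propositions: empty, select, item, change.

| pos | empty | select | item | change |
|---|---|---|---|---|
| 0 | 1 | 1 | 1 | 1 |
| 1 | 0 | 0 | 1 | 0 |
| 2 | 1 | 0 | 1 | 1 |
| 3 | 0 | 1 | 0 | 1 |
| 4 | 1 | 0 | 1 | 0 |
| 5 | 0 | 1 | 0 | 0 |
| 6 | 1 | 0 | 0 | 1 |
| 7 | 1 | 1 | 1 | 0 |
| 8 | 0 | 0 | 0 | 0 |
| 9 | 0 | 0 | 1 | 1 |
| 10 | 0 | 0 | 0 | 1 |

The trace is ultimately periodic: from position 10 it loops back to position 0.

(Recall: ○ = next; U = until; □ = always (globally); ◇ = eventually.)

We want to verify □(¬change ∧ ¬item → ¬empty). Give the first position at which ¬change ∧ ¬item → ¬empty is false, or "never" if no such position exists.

never

¬change ∧ ¬item → ¬empty holds at every position 0..10, and those are all the positions the trace ever visits, so the invariant □(¬change ∧ ¬item → ¬empty) is never violated.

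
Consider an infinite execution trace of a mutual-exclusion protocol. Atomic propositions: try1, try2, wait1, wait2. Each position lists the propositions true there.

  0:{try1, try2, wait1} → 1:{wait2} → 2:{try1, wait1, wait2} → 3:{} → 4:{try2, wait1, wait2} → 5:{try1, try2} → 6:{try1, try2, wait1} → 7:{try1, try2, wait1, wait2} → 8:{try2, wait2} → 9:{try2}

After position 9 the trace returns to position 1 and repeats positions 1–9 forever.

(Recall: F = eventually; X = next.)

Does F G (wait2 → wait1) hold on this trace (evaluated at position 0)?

Does not hold

G (wait2 → wait1) is false at every position 0..9, so it never becomes true and F G (wait2 → wait1) fails.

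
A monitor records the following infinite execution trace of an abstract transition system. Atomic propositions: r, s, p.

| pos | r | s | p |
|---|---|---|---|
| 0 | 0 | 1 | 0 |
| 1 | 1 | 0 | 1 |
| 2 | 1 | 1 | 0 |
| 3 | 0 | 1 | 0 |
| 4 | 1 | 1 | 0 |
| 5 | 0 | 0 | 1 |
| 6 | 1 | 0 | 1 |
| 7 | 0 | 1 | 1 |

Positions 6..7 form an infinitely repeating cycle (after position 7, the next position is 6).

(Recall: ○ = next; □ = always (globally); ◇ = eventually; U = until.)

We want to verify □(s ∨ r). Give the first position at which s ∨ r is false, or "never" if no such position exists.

5

Check s ∨ r at each position in order: 0 ✓, 1 ✓, 2 ✓, 3 ✓, 4 ✓.
At position 5 the labels are {p}, so s ∨ r is false there. This is the first violation.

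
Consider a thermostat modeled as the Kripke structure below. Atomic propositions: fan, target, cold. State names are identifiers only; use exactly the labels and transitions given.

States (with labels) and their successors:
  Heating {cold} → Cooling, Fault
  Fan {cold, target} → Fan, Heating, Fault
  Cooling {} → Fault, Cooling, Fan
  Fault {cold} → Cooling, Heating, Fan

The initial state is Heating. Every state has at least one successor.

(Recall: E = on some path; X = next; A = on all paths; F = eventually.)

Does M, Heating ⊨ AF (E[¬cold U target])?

States satisfying E[¬cold U target]: {Fan, Cooling}.
States satisfying AF (E[¬cold U target]): {Fan, Cooling}.
There is a path from Heating along which E[¬cold U target] never holds.
Heating ∉ Sat(AF (E[¬cold U target])).

No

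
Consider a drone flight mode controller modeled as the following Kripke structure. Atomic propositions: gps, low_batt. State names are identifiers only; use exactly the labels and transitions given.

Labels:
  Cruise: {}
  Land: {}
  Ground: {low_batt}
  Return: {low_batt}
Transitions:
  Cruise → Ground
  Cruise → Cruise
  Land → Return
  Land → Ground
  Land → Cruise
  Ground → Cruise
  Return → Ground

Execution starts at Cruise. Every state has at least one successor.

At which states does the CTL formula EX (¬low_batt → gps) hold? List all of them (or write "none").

States satisfying ¬low_batt → gps: {Ground, Return}.
States satisfying EX (¬low_batt → gps): {Cruise, Land, Return}.

{Cruise, Land, Return}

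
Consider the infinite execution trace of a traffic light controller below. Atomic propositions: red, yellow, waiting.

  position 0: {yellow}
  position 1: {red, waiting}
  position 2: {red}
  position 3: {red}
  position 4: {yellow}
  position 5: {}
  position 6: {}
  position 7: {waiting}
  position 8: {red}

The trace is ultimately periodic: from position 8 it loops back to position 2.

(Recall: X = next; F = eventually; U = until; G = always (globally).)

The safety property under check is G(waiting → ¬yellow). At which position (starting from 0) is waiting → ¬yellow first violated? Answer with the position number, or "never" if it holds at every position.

waiting → ¬yellow holds at every position 0..8, and those are all the positions the trace ever visits, so the invariant G(waiting → ¬yellow) is never violated.

never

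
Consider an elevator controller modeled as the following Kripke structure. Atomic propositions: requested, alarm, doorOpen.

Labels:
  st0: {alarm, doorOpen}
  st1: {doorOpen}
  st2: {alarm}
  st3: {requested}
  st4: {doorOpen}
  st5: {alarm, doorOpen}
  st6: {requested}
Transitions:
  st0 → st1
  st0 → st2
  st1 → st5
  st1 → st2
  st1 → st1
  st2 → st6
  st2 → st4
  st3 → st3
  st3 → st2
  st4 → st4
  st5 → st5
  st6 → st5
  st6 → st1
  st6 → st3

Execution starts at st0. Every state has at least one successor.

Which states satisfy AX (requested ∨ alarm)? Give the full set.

States satisfying requested ∨ alarm: {st0, st2, st3, st5, st6}.
States satisfying AX (requested ∨ alarm): {st3, st5}.

{st3, st5}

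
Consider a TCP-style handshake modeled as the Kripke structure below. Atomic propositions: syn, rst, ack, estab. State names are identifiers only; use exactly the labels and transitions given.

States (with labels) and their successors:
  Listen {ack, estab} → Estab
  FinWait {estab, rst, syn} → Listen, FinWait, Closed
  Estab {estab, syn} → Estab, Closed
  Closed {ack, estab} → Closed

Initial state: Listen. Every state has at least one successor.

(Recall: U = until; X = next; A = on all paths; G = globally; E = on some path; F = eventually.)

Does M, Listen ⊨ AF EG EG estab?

Yes

States satisfying EG EG estab: {Listen, FinWait, Estab, Closed}.
States satisfying AF EG EG estab: {Listen, FinWait, Estab, Closed}.
Listen ∈ Sat(AF EG EG estab).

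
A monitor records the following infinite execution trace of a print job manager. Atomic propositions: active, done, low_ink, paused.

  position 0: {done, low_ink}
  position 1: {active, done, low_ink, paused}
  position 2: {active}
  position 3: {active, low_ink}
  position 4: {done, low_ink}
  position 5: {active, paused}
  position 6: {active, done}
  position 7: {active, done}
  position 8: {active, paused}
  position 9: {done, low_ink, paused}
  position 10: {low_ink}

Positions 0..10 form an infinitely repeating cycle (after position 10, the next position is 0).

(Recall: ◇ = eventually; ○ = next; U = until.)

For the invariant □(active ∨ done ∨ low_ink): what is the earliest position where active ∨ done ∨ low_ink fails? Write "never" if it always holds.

never

active ∨ done ∨ low_ink holds at every position 0..10, and those are all the positions the trace ever visits, so the invariant □(active ∨ done ∨ low_ink) is never violated.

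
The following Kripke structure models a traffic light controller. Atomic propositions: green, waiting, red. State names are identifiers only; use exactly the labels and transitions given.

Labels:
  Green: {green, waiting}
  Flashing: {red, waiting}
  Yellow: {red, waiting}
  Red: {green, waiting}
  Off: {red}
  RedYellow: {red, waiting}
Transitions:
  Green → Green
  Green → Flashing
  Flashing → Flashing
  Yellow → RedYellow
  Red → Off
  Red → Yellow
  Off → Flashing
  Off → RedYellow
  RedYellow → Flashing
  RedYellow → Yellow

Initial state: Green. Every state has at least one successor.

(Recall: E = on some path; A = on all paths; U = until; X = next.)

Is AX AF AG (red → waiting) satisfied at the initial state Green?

Holds

States satisfying AF AG (red → waiting): {Green, Flashing, Yellow, Red, Off, RedYellow}.
States satisfying AX AF AG (red → waiting): {Green, Flashing, Yellow, Red, Off, RedYellow}.
Green ∈ Sat(AX AF AG (red → waiting)).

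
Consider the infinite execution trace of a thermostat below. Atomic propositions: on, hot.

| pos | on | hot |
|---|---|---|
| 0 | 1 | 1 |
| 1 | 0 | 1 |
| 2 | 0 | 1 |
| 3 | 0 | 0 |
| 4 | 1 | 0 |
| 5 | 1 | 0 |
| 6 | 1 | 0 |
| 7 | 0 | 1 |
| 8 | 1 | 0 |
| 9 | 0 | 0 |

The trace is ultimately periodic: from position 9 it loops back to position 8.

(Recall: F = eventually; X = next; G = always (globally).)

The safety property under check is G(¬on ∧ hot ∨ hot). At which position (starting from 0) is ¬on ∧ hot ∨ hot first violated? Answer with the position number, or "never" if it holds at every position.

Check ¬on ∧ hot ∨ hot at each position in order: 0 ✓, 1 ✓, 2 ✓.
At position 3 the labels are {}, so ¬on ∧ hot ∨ hot is false there. This is the first violation.

3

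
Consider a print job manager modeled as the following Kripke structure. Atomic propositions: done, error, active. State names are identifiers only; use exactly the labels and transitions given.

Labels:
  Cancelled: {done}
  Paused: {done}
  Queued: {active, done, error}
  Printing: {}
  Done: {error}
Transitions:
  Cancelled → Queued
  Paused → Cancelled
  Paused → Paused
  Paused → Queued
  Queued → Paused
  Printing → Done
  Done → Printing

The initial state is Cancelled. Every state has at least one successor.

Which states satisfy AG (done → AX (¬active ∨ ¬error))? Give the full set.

States satisfying done → AX (¬active ∨ ¬error): {Queued, Printing, Done}.
States satisfying AG (done → AX (¬active ∨ ¬error)): {Printing, Done}.

{Printing, Done}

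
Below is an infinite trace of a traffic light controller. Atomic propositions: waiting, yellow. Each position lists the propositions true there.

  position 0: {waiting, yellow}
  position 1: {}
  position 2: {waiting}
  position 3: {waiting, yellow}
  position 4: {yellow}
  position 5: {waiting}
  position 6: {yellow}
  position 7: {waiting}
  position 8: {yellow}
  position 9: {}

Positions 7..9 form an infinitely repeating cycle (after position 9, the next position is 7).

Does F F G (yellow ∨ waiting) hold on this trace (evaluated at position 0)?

F G (yellow ∨ waiting) is false at every position 0..9, so it never becomes true and F F G (yellow ∨ waiting) fails.

Violated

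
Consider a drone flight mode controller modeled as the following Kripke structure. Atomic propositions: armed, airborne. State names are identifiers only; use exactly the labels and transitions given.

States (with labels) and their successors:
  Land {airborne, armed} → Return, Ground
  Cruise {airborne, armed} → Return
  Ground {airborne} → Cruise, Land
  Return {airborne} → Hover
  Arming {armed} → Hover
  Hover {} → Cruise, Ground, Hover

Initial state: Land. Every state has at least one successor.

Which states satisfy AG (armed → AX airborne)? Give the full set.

States satisfying armed → AX airborne: {Land, Cruise, Ground, Return, Hover}.
States satisfying AG (armed → AX airborne): {Land, Cruise, Ground, Return, Hover}.

{Land, Cruise, Ground, Return, Hover}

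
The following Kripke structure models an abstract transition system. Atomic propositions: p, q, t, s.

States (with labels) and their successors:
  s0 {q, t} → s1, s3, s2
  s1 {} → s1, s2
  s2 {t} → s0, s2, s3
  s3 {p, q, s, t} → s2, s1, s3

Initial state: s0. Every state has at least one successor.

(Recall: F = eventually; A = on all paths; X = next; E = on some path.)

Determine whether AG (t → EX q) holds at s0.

Holds

States satisfying t → EX q: {s0, s1, s2, s3}.
States satisfying AG (t → EX q): {s0, s1, s2, s3}.
Every state reachable from s0 satisfies t → EX q.
s0 ∈ Sat(AG (t → EX q)).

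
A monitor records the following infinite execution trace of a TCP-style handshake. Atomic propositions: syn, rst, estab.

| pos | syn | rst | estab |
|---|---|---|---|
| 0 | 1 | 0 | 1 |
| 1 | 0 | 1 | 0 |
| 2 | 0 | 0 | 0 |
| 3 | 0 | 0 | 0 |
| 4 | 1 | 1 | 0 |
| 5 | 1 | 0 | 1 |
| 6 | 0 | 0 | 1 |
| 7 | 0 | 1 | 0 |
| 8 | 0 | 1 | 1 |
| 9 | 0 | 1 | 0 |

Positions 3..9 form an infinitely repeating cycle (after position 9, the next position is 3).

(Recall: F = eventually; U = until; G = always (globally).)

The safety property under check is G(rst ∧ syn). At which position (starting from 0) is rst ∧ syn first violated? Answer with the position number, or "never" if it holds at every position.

At position 0 the labels are {estab, syn}, so rst ∧ syn is false there. This is the first violation.

0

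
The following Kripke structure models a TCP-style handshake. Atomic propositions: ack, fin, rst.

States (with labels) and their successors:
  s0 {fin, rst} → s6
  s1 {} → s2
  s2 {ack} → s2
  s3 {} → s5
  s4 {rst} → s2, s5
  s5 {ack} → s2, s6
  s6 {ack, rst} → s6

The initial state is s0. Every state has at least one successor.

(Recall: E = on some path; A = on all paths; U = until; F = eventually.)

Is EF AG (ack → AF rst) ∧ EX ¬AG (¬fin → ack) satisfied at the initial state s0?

States satisfying AG (ack → AF rst): {s0, s6}.
States satisfying EF AG (ack → AF rst): {s0, s3, s4, s5, s6}.
States satisfying ¬AG (¬fin → ack): {s1, s3, s4}.
States satisfying EX ¬AG (¬fin → ack): ∅.
States satisfying EF AG (ack → AF rst) ∧ EX ¬AG (¬fin → ack): ∅.
s0 ∉ Sat(EF AG (ack → AF rst) ∧ EX ¬AG (¬fin → ack)).

Violated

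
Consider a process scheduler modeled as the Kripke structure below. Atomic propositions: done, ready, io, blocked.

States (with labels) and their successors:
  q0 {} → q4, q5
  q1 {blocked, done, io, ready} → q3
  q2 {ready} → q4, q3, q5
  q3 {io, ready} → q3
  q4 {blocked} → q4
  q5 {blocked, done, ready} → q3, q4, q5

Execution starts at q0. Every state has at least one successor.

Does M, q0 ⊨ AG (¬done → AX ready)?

States satisfying ¬done → AX ready: {q1, q3, q5}.
States satisfying AG (¬done → AX ready): {q1, q3}.
q0 is reachable from q0 and violates ¬done → AX ready, so AG fails at q0.
q0 ∉ Sat(AG (¬done → AX ready)).

Does not hold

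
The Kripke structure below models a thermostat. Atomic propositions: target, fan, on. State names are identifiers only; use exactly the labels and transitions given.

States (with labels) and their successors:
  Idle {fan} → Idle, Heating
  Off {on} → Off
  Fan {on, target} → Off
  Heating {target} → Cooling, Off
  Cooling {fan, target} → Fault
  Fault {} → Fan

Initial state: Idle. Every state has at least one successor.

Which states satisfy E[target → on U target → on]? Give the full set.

States satisfying target → on: {Idle, Off, Fan, Fault}.
States satisfying E[target → on U target → on]: {Idle, Off, Fan, Fault}.

{Idle, Off, Fan, Fault}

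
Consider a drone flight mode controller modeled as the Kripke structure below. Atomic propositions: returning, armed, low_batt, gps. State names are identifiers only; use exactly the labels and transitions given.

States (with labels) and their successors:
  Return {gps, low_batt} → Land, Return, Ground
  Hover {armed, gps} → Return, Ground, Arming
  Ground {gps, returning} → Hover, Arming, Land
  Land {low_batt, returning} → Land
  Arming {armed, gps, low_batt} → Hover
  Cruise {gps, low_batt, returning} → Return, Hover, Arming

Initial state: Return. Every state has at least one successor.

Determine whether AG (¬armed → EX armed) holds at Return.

No

States satisfying ¬armed → EX armed: {Hover, Ground, Arming, Cruise}.
States satisfying AG (¬armed → EX armed): ∅.
Land is reachable from Return and violates ¬armed → EX armed, so AG fails at Return.
Return ∉ Sat(AG (¬armed → EX armed)).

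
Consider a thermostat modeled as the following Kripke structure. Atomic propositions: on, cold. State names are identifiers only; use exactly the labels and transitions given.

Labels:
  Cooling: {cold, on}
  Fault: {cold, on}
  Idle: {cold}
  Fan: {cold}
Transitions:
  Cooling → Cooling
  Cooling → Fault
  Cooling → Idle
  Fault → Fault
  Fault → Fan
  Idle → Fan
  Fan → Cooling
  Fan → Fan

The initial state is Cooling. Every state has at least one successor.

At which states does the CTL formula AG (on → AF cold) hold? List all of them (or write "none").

{Cooling, Fault, Idle, Fan}

States satisfying on → AF cold: {Cooling, Fault, Idle, Fan}.
States satisfying AG (on → AF cold): {Cooling, Fault, Idle, Fan}.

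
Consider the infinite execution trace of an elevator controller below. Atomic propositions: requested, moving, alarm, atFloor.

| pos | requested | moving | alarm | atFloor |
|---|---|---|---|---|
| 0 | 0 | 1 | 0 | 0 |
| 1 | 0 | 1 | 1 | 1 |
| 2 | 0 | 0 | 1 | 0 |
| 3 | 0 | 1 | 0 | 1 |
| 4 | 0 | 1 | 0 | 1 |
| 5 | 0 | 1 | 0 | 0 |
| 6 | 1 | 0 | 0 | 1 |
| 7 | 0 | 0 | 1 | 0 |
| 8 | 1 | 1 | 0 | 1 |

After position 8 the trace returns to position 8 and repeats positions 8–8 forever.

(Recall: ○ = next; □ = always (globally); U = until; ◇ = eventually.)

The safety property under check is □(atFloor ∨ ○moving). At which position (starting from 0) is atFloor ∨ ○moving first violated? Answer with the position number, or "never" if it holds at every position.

Check atFloor ∨ ○moving at each position in order: 0 ✓, 1 ✓, 2 ✓, 3 ✓, 4 ✓.
At position 5 the labels are {moving} and the next position 6 has {atFloor, requested}, so atFloor ∨ ○moving is false there. This is the first violation.

5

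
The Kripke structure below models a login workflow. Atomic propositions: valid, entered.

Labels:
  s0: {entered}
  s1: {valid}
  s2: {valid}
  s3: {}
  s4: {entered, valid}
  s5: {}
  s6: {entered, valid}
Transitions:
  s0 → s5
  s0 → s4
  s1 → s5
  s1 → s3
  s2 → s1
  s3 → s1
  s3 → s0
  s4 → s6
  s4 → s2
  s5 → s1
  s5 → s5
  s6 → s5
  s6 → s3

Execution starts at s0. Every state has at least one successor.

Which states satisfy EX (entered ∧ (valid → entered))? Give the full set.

{s0, s3, s4}

States satisfying entered ∧ (valid → entered): {s0, s4, s6}.
States satisfying EX (entered ∧ (valid → entered)): {s0, s3, s4}.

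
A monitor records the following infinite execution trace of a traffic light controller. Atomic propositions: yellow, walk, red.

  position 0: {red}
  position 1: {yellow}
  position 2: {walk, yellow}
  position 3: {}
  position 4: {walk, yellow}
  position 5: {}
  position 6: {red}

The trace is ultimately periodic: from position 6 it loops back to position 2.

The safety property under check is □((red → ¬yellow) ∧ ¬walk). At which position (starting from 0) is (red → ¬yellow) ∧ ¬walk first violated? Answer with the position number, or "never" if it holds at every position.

2

Check (red → ¬yellow) ∧ ¬walk at each position in order: 0 ✓, 1 ✓.
At position 2 the labels are {walk, yellow}, so (red → ¬yellow) ∧ ¬walk is false there. This is the first violation.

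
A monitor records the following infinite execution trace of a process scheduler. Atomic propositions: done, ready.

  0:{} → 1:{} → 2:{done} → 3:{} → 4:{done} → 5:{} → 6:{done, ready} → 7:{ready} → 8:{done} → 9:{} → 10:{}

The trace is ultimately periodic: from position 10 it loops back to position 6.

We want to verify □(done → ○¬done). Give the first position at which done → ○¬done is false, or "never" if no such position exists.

done → ○¬done holds at every position 0..10, and those are all the positions the trace ever visits, so the invariant □(done → ○¬done) is never violated.

never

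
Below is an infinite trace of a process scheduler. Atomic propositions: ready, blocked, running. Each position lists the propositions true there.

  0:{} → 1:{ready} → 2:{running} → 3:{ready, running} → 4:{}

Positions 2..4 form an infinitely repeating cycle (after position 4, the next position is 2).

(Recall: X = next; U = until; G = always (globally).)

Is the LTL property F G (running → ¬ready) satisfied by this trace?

Violated

G (running → ¬ready) is false at every position 0..4, so it never becomes true and F G (running → ¬ready) fails.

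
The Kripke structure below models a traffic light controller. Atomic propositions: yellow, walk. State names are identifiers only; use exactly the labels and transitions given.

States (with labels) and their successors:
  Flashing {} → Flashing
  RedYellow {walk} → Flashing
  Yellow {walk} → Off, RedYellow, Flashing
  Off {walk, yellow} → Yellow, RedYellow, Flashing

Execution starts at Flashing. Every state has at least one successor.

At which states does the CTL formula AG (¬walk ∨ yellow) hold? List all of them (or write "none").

States satisfying ¬walk ∨ yellow: {Flashing, Off}.
States satisfying AG (¬walk ∨ yellow): {Flashing}.

{Flashing}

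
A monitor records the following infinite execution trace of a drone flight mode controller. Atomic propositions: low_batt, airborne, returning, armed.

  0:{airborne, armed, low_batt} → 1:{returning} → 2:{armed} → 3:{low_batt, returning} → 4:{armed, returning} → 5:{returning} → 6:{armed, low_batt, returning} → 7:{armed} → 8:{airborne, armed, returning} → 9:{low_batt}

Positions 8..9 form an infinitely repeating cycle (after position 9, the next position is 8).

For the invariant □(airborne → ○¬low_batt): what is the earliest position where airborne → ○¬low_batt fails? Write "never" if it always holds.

8

Check airborne → ○¬low_batt at each position in order: 0 ✓, 1 ✓, 2 ✓, 3 ✓, 4 ✓, 5 ✓, 6 ✓, 7 ✓.
At position 8 the labels are {airborne, armed, returning} and the next position 9 has {low_batt}, so airborne → ○¬low_batt is false there. This is the first violation.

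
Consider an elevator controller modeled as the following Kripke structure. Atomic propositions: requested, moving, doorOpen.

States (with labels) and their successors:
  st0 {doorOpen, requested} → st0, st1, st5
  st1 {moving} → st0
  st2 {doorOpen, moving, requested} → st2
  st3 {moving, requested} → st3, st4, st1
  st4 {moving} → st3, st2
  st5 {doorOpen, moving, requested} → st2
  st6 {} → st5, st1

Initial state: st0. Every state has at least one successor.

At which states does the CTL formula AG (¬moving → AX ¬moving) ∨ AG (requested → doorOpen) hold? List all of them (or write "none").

States satisfying ¬moving → AX ¬moving: {st1, st2, st3, st4, st5}.
States satisfying AG (¬moving → AX ¬moving): {st2, st5}.
States satisfying requested → doorOpen: {st0, st1, st2, st4, st5, st6}.
States satisfying AG (requested → doorOpen): {st0, st1, st2, st5, st6}.
States satisfying AG (¬moving → AX ¬moving) ∨ AG (requested → doorOpen): {st0, st1, st2, st5, st6}.

{st0, st1, st2, st5, st6}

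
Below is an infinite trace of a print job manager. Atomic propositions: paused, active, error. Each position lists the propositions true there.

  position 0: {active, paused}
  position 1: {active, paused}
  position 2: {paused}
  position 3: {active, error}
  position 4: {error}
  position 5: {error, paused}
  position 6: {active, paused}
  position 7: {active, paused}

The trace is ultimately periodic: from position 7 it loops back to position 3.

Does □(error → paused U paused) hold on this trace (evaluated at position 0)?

error → paused U paused must hold at every position from 0 onward. It fails at position 3, so □(error → paused U paused) is false.
Positions where error holds: 3, 4, 5.
Check paused U paused at each: 3→fails, 4→fails, 5→ok.

No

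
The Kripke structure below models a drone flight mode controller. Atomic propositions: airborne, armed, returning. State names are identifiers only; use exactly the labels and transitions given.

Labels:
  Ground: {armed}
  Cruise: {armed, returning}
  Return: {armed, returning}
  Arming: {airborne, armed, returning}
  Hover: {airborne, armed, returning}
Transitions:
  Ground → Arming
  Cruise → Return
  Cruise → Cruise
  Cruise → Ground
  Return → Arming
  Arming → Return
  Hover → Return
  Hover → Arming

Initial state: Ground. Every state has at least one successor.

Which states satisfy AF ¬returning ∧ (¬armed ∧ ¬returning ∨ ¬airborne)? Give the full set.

{Ground}

States satisfying ¬returning: {Ground}.
States satisfying AF ¬returning: {Ground}.
States satisfying ¬armed: ∅.
States satisfying ¬armed ∧ ¬returning: ∅.
States satisfying ¬airborne: {Ground, Cruise, Return}.
States satisfying ¬armed ∧ ¬returning ∨ ¬airborne: {Ground, Cruise, Return}.
States satisfying AF ¬returning ∧ (¬armed ∧ ¬returning ∨ ¬airborne): {Ground}.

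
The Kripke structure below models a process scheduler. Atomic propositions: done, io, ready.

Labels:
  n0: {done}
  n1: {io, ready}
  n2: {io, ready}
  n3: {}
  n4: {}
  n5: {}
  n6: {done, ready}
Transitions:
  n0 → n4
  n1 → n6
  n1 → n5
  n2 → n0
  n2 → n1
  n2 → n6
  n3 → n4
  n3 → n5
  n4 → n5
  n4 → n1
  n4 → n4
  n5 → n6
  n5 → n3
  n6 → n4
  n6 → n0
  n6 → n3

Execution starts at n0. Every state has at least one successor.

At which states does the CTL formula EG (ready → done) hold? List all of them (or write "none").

States satisfying ready → done: {n0, n3, n4, n5, n6}.
States satisfying EG (ready → done): {n0, n3, n4, n5, n6}.

{n0, n3, n4, n5, n6}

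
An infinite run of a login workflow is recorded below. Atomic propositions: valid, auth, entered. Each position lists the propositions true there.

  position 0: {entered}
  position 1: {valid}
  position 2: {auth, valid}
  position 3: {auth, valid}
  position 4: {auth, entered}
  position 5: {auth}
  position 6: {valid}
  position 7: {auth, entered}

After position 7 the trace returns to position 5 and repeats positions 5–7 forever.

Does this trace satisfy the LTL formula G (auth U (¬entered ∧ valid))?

auth U (¬entered ∧ valid) must hold at every position from 0 onward. It fails at position 0, so G (auth U (¬entered ∧ valid)) is false.

No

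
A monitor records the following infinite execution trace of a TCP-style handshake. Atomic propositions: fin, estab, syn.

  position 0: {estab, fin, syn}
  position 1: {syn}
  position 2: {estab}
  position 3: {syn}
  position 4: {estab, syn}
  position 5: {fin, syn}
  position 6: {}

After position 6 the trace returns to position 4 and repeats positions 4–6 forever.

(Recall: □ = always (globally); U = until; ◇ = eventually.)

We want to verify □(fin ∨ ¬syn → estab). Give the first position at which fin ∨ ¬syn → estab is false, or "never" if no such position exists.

Check fin ∨ ¬syn → estab at each position in order: 0 ✓, 1 ✓, 2 ✓, 3 ✓, 4 ✓.
At position 5 the labels are {fin, syn}, so fin ∨ ¬syn → estab is false there. This is the first violation.

5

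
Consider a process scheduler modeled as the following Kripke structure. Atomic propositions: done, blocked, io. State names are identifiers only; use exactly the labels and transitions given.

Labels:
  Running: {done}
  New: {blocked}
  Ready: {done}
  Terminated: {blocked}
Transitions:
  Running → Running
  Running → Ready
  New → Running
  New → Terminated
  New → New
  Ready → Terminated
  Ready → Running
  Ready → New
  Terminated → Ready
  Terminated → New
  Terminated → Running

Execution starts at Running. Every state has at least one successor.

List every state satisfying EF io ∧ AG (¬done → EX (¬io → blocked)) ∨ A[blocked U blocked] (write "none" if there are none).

{New, Terminated}

States satisfying io: ∅.
States satisfying EF io: ∅.
States satisfying ¬done → EX (¬io → blocked): {Running, New, Ready, Terminated}.
States satisfying AG (¬done → EX (¬io → blocked)): {Running, New, Ready, Terminated}.
States satisfying EF io ∧ AG (¬done → EX (¬io → blocked)): ∅.
States satisfying blocked: {New, Terminated}.
States satisfying A[blocked U blocked]: {New, Terminated}.
States satisfying EF io ∧ AG (¬done → EX (¬io → blocked)) ∨ A[blocked U blocked]: {New, Terminated}.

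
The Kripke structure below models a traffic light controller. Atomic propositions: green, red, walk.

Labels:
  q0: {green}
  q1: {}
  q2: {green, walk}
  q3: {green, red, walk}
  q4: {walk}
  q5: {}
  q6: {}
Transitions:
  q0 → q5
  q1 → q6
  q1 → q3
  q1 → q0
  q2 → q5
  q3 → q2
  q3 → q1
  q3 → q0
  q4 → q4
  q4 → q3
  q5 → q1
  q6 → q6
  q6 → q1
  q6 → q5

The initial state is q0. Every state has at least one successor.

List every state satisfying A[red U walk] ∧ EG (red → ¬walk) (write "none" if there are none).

States satisfying red: {q3}.
States satisfying walk: {q2, q3, q4}.
States satisfying A[red U walk]: {q2, q3, q4}.
States satisfying red → ¬walk: {q0, q1, q2, q4, q5, q6}.
States satisfying EG (red → ¬walk): {q0, q1, q2, q4, q5, q6}.
States satisfying A[red U walk] ∧ EG (red → ¬walk): {q2, q4}.

{q2, q4}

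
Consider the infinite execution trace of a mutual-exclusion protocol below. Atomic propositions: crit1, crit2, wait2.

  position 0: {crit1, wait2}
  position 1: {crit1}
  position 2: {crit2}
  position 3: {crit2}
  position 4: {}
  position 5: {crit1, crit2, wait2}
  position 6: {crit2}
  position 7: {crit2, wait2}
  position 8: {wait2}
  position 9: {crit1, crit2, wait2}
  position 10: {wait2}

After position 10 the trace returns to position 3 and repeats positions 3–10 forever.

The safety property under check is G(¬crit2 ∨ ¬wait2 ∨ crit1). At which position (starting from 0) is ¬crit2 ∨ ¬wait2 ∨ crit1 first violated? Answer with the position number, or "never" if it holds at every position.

Check ¬crit2 ∨ ¬wait2 ∨ crit1 at each position in order: 0 ✓, 1 ✓, 2 ✓, 3 ✓, 4 ✓, 5 ✓, 6 ✓.
At position 7 the labels are {crit2, wait2}, so ¬crit2 ∨ ¬wait2 ∨ crit1 is false there. This is the first violation.

7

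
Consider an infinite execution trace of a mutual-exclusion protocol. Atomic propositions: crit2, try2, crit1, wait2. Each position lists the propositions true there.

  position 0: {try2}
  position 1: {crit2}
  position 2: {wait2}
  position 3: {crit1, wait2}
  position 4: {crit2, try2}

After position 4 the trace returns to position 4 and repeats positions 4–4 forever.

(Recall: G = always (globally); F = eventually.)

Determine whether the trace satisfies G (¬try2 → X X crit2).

Does not hold

¬try2 → X X crit2 must hold at every position from 0 onward. It fails at position 1, so G (¬try2 → X X crit2) is false.
Positions where ¬try2 holds: 1, 2, 3.
Check X X crit2 at each: 1→fails, 2→ok, 3→ok.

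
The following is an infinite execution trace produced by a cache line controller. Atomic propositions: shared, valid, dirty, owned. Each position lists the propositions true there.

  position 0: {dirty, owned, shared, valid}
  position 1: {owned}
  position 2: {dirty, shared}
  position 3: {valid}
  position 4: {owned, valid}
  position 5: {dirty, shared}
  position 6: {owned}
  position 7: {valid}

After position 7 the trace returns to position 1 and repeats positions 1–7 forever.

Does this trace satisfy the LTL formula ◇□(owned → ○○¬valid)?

□(owned → ○○¬valid) is false at every position 0..7, so it never becomes true and ◇□(owned → ○○¬valid) fails.

No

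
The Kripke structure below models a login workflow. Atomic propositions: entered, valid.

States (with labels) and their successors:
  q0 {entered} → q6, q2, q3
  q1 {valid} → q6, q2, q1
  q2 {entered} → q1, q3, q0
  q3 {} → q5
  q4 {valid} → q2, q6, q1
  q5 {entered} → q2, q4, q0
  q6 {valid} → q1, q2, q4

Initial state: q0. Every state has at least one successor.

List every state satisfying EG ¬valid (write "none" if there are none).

States satisfying ¬valid: {q0, q2, q3, q5}.
States satisfying EG ¬valid: {q0, q2, q3, q5}.

{q0, q2, q3, q5}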